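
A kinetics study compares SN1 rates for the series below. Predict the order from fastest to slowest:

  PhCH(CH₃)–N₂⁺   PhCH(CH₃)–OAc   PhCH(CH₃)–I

PhCH(CH₃)–N₂⁺ > PhCH(CH₃)–I > PhCH(CH₃)–OAc

The skeletons are identical, so relative rate is governed entirely by leaving-group ability.
Leaving-group ability tracks the stability of the departed species; conjugate-acid pKₐ is the usual yardstick (lower pKₐ → better LG).
PhCH(CH₃)–N₂⁺ loses N₂: no meaningful conjugate acid; N₂ departs as an exceptionally stable neutral molecule
PhCH(CH₃)–I loses I⁻: pKₐ(HI) ≈ -10
PhCH(CH₃)–OAc loses AcO⁻: pKₐ(CH₃COOH) ≈ 4.8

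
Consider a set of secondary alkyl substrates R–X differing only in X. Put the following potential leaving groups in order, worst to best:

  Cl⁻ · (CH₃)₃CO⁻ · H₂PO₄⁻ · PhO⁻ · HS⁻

(CH₃)₃CO⁻ < PhO⁻ < HS⁻ < H₂PO₄⁻ < Cl⁻

Leaving-group ability tracks the stability of the departed species; conjugate-acid pKₐ is the usual yardstick (lower pKₐ → better LG).
Cl⁻: pKₐ(HCl) ≈ -7
H₂PO₄⁻: pKₐ(H₃PO₄) ≈ 2.1
HS⁻: pKₐ(H₂S) ≈ 7
PhO⁻: pKₐ(C₆H₅OH (phenol)) ≈ 10
(CH₃)₃CO⁻: pKₐ(t-BuOH) ≈ 18
Reversing gives the worst-to-best order requested.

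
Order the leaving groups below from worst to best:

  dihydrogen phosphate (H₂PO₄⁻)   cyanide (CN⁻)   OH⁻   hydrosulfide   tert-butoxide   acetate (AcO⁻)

tert-butoxide < OH⁻ < cyanide (CN⁻) < hydrosulfide < acetate (AcO⁻) < dihydrogen phosphate (H₂PO₄⁻)

The more stable X⁻ (or X) is on its own — i.e. the weaker a base it is — the better a leaving group it makes.
dihydrogen phosphate (H₂PO₄⁻): pKₐ(H₃PO₄) ≈ 2.1
acetate (AcO⁻): pKₐ(CH₃COOH) ≈ 4.8
hydrosulfide: pKₐ(H₂S) ≈ 7
cyanide (CN⁻): pKₐ(HCN) ≈ 9.2
OH⁻: pKₐ(H₂O) ≈ 15.7
tert-butoxide: pKₐ(t-BuOH) ≈ 18
Listed from poorest to best leaving group as asked.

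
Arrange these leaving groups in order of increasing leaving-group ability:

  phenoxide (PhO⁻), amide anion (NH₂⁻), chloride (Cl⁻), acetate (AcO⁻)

Leaving-group ability tracks the stability of the departed species; conjugate-acid pKₐ is the usual yardstick (lower pKₐ → better LG).
chloride (Cl⁻): pKₐ(HCl) ≈ -7
acetate (AcO⁻): pKₐ(CH₃COOH) ≈ 4.8
phenoxide (PhO⁻): pKₐ(C₆H₅OH (phenol)) ≈ 10 — resonance into the ring helps, but still a poor LG
amide anion (NH₂⁻): pKₐ(NH₃) ≈ 38
Reversing gives the worst-to-best order requested.

amide anion (NH₂⁻) < phenoxide (PhO⁻) < acetate (AcO⁻) < chloride (Cl⁻)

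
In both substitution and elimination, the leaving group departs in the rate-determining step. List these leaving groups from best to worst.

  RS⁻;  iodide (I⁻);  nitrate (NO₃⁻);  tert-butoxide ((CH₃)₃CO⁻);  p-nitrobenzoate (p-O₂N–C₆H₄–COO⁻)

iodide (I⁻) > nitrate (NO₃⁻) > p-nitrobenzoate (p-O₂N–C₆H₄–COO⁻) > RS⁻ > tert-butoxide ((CH₃)₃CO⁻)

iodide (I⁻): pKₐ(HI) ≈ -10 — large, highly polarisable; very weak base
nitrate (NO₃⁻): pKₐ(HNO₃) ≈ -1.3
p-nitrobenzoate (p-O₂N–C₆H₄–COO⁻): pKₐ(p-nitrobenzoic acid) ≈ 3.4 — electron-withdrawing nitro group stabilises the carboxylate
RS⁻: pKₐ(RSH (a thiol)) ≈ 10.5
tert-butoxide ((CH₃)₃CO⁻): pKₐ(t-BuOH) ≈ 18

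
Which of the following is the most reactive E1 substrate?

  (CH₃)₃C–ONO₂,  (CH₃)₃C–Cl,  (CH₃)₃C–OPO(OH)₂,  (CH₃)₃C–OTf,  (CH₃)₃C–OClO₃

(CH₃)₃C–OTf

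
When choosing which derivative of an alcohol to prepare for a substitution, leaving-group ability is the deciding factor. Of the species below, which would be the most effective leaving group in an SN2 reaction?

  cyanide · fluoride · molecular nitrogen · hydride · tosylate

molecular nitrogen

Leaving-group ability tracks the stability of the departed species; conjugate-acid pKₐ is the usual yardstick (lower pKₐ → better LG).
molecular nitrogen: no meaningful conjugate acid; N₂ departs as an exceptionally stable neutral molecule
tosylate: pKₐ(p-CH₃C₆H₄SO₃H (TsOH)) ≈ -2.8
fluoride: pKₐ(HF) ≈ 3.2
cyanide: pKₐ(HCN) ≈ 9.2
hydride: pKₐ(H₂) ≈ 36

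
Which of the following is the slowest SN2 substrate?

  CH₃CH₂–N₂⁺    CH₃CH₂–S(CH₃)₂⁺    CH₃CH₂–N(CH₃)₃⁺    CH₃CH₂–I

Identical carbon frameworks mean the comparison reduces to leaving-group quality.
Rank by basicity of the departing species: weakest base leaves most easily.
CH₃CH₂–N₂⁺ loses N₂: no meaningful conjugate acid; N₂ departs as an exceptionally stable neutral molecule
CH₃CH₂–I loses I⁻: pKₐ(HI) ≈ -10
CH₃CH₂–S(CH₃)₂⁺ loses SR'₂: pKₐ(R'₂SH⁺) ≈ -7
CH₃CH₂–N(CH₃)₃⁺ loses NR'₃: pKₐ(R'₃NH⁺) ≈ 10.7

CH₃CH₂–N(CH₃)₃⁺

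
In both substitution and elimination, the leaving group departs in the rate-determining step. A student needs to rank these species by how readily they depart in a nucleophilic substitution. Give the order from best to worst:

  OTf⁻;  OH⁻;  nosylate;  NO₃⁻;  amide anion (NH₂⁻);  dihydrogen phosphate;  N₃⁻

OTf⁻ > nosylate > NO₃⁻ > dihydrogen phosphate > N₃⁻ > OH⁻ > amide anion (NH₂⁻)

OTf⁻: pKₐ(CF₃SO₃H (triflic acid)) ≈ -14 — charge spread over three oxygens and a CF₃ group; the premier leaving group in synthesis
nosylate: pKₐ(p-O₂NC₆H₄SO₃H) ≈ -3.5
NO₃⁻: pKₐ(HNO₃) ≈ -1.3 — resonance-delocalised over three oxygens
dihydrogen phosphate: pKₐ(H₃PO₄) ≈ 2.1 — moderate base; biological leaving group after further activation
N₃⁻: pKₐ(HN₃) ≈ 4.7 — linear, resonance-stabilised
OH⁻: pKₐ(H₂O) ≈ 15.7
amide anion (NH₂⁻): pKₐ(NH₃) ≈ 38 — extremely strong base; never a leaving group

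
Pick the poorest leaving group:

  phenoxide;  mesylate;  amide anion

mesylate: pKₐ(CH₃SO₃H (MsOH)) ≈ -1.9
phenoxide: pKₐ(C₆H₅OH (phenol)) ≈ 10
amide anion: pKₐ(NH₃) ≈ 38

amide anion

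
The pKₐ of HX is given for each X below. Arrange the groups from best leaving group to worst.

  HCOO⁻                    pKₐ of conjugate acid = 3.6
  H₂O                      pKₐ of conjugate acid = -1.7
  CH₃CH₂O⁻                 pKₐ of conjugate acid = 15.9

Lower conjugate-acid pKₐ ⇒ weaker base ⇒ better leaving group.
Sorting by the given values: H₂O (-1.7), HCOO⁻ (3.6), CH₃CH₂O⁻ (15.9).

H₂O > HCOO⁻ > CH₃CH₂O⁻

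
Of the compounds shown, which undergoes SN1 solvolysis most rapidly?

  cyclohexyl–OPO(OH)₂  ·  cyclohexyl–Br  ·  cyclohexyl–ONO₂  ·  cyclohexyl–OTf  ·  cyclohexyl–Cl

Identical carbon frameworks mean the comparison reduces to leaving-group quality.
Rank by basicity of the departing species: weakest base leaves most easily.
cyclohexyl–OTf loses OTf⁻: pKₐ(CF₃SO₃H (triflic acid)) ≈ -14
cyclohexyl–Br loses Br⁻: pKₐ(HBr) ≈ -9
cyclohexyl–Cl loses Cl⁻: pKₐ(HCl) ≈ -7
cyclohexyl–ONO₂ loses NO₃⁻: pKₐ(HNO₃) ≈ -1.3
cyclohexyl–OPO(OH)₂ loses H₂PO₄⁻: pKₐ(H₃PO₄) ≈ 2.1

cyclohexyl–OTf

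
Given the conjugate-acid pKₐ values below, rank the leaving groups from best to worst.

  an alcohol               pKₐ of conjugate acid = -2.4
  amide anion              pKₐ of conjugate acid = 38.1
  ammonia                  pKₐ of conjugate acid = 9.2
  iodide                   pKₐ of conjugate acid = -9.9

iodide > an alcohol > ammonia > amide anion

Lower conjugate-acid pKₐ ⇒ weaker base ⇒ better leaving group.
Sorting by the given values: iodide (-9.9), an alcohol (-2.4), ammonia (9.2), amide anion (38.1).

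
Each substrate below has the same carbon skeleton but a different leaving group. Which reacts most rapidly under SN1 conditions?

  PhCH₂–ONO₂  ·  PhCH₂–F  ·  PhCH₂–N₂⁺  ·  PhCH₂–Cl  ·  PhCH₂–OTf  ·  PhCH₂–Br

The skeletons are identical, so relative rate is governed entirely by leaving-group ability.
Rank by basicity of the departing species: weakest base leaves most easily.
PhCH₂–N₂⁺ loses N₂: no meaningful conjugate acid; N₂ departs as an exceptionally stable neutral molecule
PhCH₂–OTf loses OTf⁻: pKₐ(CF₃SO₃H (triflic acid)) ≈ -14
PhCH₂–Br loses Br⁻: pKₐ(HBr) ≈ -9
PhCH₂–Cl loses Cl⁻: pKₐ(HCl) ≈ -7
PhCH₂–ONO₂ loses NO₃⁻: pKₐ(HNO₃) ≈ -1.3
PhCH₂–F loses F⁻: pKₐ(HF) ≈ 3.2

PhCH₂–N₂⁺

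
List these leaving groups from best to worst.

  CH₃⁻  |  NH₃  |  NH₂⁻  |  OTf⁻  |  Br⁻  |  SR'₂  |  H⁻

The more stable X⁻ (or X) is on its own — i.e. the weaker a base it is — the better a leaving group it makes.
OTf⁻: pKₐ(CF₃SO₃H (triflic acid)) ≈ -14
Br⁻: pKₐ(HBr) ≈ -9 — weak base; good leaving group
SR'₂: pKₐ(R'₂SH⁺) ≈ -7
NH₃: pKₐ(NH₄⁺) ≈ 9.2
H⁻: pKₐ(H₂) ≈ 36 — extremely strong base; leaves only in special hydride-transfer contexts
NH₂⁻: pKₐ(NH₃) ≈ 38 — extremely strong base; never a leaving group
CH₃⁻: pKₐ(CH₄) ≈ 48 — unstabilised carbanion; the worst conceivable leaving group

OTf⁻ > Br⁻ > SR'₂ > NH₃ > H⁻ > NH₂⁻ > CH₃⁻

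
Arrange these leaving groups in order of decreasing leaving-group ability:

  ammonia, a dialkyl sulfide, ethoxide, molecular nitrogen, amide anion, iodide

molecular nitrogen > iodide > a dialkyl sulfide > ammonia > ethoxide > amide anion

molecular nitrogen: no meaningful conjugate acid; N₂ departs as an exceptionally stable neutral molecule
iodide: pKₐ(HI) ≈ -10
a dialkyl sulfide: pKₐ(R'₂SH⁺) ≈ -7
ammonia: pKₐ(NH₄⁺) ≈ 9.2
ethoxide: pKₐ(CH₃CH₂OH) ≈ 16 — strong base; alkoxides do not leave unassisted
amide anion: pKₐ(NH₃) ≈ 38 — extremely strong base; never a leaving group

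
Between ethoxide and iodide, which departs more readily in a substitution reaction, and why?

iodide is the better leaving group.
pKₐ(HI) ≈ -10 versus pKₐ(CH₃CH₂OH) ≈ 16: iodide is the much weaker base.
Large, highly polarisable; very weak base.

iodide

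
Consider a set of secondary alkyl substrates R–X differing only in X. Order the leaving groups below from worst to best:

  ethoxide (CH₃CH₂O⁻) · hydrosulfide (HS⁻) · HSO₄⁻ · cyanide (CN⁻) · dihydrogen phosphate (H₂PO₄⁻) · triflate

ethoxide (CH₃CH₂O⁻) < cyanide (CN⁻) < hydrosulfide (HS⁻) < dihydrogen phosphate (H₂PO₄⁻) < HSO₄⁻ < triflate

triflate: pKₐ(CF₃SO₃H (triflic acid)) ≈ -14
HSO₄⁻: pKₐ(H₂SO₄) ≈ -3
dihydrogen phosphate (H₂PO₄⁻): pKₐ(H₃PO₄) ≈ 2.1 — moderate base; biological leaving group after further activation
hydrosulfide (HS⁻): pKₐ(H₂S) ≈ 7 — larger and more polarisable than the oxygen analogue
cyanide (CN⁻): pKₐ(HCN) ≈ 9.2 — sp carbon stabilises the charge somewhat, but still a poor LG
ethoxide (CH₃CH₂O⁻): pKₐ(CH₃CH₂OH) ≈ 16 — strong base; alkoxides do not leave unassisted
Reversing gives the worst-to-best order requested.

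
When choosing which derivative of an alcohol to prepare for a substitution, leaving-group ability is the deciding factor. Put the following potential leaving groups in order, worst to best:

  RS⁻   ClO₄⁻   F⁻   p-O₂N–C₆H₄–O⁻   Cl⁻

RS⁻ < p-O₂N–C₆H₄–O⁻ < F⁻ < Cl⁻ < ClO₄⁻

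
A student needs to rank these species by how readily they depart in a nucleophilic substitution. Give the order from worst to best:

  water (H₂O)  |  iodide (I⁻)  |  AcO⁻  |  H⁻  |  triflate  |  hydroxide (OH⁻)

H⁻ < hydroxide (OH⁻) < AcO⁻ < water (H₂O) < iodide (I⁻) < triflate

Leaving-group ability tracks the stability of the departed species; conjugate-acid pKₐ is the usual yardstick (lower pKₐ → better LG).
triflate: pKₐ(CF₃SO₃H (triflic acid)) ≈ -14 — charge spread over three oxygens and a CF₃ group; the premier leaving group in synthesis
iodide (I⁻): pKₐ(HI) ≈ -10
water (H₂O): pKₐ(H₃O⁺) ≈ -1.7 — neutral; leaves from a protonated alcohol (R–OH₂⁺)
AcO⁻: pKₐ(CH₃COOH) ≈ 4.8
hydroxide (OH⁻): pKₐ(H₂O) ≈ 15.7 — strong base; essentially never leaves without prior activation
H⁻: pKₐ(H₂) ≈ 36 — extremely strong base; leaves only in special hydride-transfer contexts
Listed from poorest to best leaving group as asked.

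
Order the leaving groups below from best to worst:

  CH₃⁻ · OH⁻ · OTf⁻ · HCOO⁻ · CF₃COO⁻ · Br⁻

A good leaving group is a weak base: the lower the pKₐ of its conjugate acid, the more readily it departs.
OTf⁻: pKₐ(CF₃SO₃H (triflic acid)) ≈ -14
Br⁻: pKₐ(HBr) ≈ -9
CF₃COO⁻: pKₐ(CF₃COOH) ≈ 0.2
HCOO⁻: pKₐ(HCOOH) ≈ 3.8
OH⁻: pKₐ(H₂O) ≈ 15.7
CH₃⁻: pKₐ(CH₄) ≈ 48

OTf⁻ > Br⁻ > CF₃COO⁻ > HCOO⁻ > OH⁻ > CH₃⁻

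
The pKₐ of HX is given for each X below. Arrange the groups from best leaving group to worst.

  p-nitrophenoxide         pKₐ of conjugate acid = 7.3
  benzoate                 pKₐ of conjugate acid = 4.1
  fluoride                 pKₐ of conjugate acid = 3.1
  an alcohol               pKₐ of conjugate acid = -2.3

Lower conjugate-acid pKₐ ⇒ weaker base ⇒ better leaving group.
Sorting by the given values: an alcohol (-2.3), fluoride (3.1), benzoate (4.1), p-nitrophenoxide (7.3).

an alcohol > fluoride > benzoate > p-nitrophenoxide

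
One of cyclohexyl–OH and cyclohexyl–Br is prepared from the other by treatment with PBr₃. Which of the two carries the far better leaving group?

From cyclohexyl–OH the departing group would be OH⁻ (pKₐ(H₂O) ≈ 15.7). Strong base; essentially never leaves without prior activation.
From cyclohexyl–Br the leaving group is Br⁻ (pKₐ(HBr) ≈ -9). Weak base; good leaving group.
Treatment with PBr₃ works by replacing the hydroxyl with bromide, making cyclohexyl–Br enormously more reactive.

cyclohexyl–Br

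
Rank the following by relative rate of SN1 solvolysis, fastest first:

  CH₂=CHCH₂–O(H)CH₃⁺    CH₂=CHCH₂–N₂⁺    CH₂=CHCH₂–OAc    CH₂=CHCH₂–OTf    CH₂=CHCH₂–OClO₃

CH₂=CHCH₂–N₂⁺ > CH₂=CHCH₂–OTf > CH₂=CHCH₂–OClO₃ > CH₂=CHCH₂–O(H)CH₃⁺ > CH₂=CHCH₂–OAc

Identical carbon frameworks mean the comparison reduces to leaving-group quality.
Leaving-group ability tracks the stability of the departed species; conjugate-acid pKₐ is the usual yardstick (lower pKₐ → better LG).
CH₂=CHCH₂–N₂⁺ loses N₂: no meaningful conjugate acid; N₂ departs as an exceptionally stable neutral molecule
CH₂=CHCH₂–OTf loses OTf⁻: pKₐ(CF₃SO₃H (triflic acid)) ≈ -14
CH₂=CHCH₂–OClO₃ loses ClO₄⁻: pKₐ(HClO₄) ≈ -10
CH₂=CHCH₂–O(H)CH₃⁺ loses R'OH: pKₐ(R'OH₂⁺) ≈ -2.4
CH₂=CHCH₂–OAc loses AcO⁻: pKₐ(CH₃COOH) ≈ 4.8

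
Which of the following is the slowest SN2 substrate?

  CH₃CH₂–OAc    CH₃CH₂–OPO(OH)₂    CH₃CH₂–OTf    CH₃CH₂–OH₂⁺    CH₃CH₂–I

Same R in every case — rank the leaving groups.
A good leaving group is a weak base: the lower the pKₐ of its conjugate acid, the more readily it departs.
CH₃CH₂–OTf loses OTf⁻: pKₐ(CF₃SO₃H (triflic acid)) ≈ -14
CH₃CH₂–I loses I⁻: pKₐ(HI) ≈ -10
CH₃CH₂–OH₂⁺ loses H₂O: pKₐ(H₃O⁺) ≈ -1.7
CH₃CH₂–OPO(OH)₂ loses H₂PO₄⁻: pKₐ(H₃PO₄) ≈ 2.1
CH₃CH₂–OAc loses AcO⁻: pKₐ(CH₃COOH) ≈ 4.8

CH₃CH₂–OAc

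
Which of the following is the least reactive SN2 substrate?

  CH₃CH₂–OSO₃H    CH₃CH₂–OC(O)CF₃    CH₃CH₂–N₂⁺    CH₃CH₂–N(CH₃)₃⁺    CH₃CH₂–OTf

Same R in every case — rank the leaving groups.
Leaving-group ability tracks the stability of the departed species; conjugate-acid pKₐ is the usual yardstick (lower pKₐ → better LG).
CH₃CH₂–N₂⁺ loses N₂: no meaningful conjugate acid; N₂ departs as an exceptionally stable neutral molecule
CH₃CH₂–OTf loses OTf⁻: pKₐ(CF₃SO₃H (triflic acid)) ≈ -14
CH₃CH₂–OSO₃H loses HSO₄⁻: pKₐ(H₂SO₄) ≈ -3
CH₃CH₂–OC(O)CF₃ loses CF₃COO⁻: pKₐ(CF₃COOH) ≈ 0.2
CH₃CH₂–N(CH₃)₃⁺ loses NR'₃: pKₐ(R'₃NH⁺) ≈ 10.7

CH₃CH₂–N(CH₃)₃⁺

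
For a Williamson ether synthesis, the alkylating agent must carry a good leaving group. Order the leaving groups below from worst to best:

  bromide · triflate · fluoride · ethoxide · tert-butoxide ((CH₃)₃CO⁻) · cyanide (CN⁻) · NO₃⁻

tert-butoxide ((CH₃)₃CO⁻) < ethoxide < cyanide (CN⁻) < fluoride < NO₃⁻ < bromide < triflate

triflate: pKₐ(CF₃SO₃H (triflic acid)) ≈ -14 — charge spread over three oxygens and a CF₃ group; the premier leaving group in synthesis
bromide: pKₐ(HBr) ≈ -9 — weak base; good leaving group
NO₃⁻: pKₐ(HNO₃) ≈ -1.3
fluoride: pKₐ(HF) ≈ 3.2
cyanide (CN⁻): pKₐ(HCN) ≈ 9.2 — sp carbon stabilises the charge somewhat, but still a poor LG
ethoxide: pKₐ(CH₃CH₂OH) ≈ 16 — strong base; alkoxides do not leave unassisted
tert-butoxide ((CH₃)₃CO⁻): pKₐ(t-BuOH) ≈ 18
Reversing gives the worst-to-best order requested.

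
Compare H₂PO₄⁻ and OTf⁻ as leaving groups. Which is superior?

OTf⁻ is the better leaving group.
pKₐ(CF₃SO₃H (triflic acid)) ≈ -14 versus pKₐ(H₃PO₄) ≈ 2.1: OTf⁻ is the much weaker base.
Charge spread over three oxygens and a CF₃ group; the premier leaving group in synthesis.

OTf⁻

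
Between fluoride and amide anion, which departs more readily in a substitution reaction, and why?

fluoride

fluoride is the better leaving group.
pKₐ(HF) ≈ 3.2 versus pKₐ(NH₃) ≈ 38: fluoride is the much weaker base.
Small and strongly basic; the poor halide leaving group.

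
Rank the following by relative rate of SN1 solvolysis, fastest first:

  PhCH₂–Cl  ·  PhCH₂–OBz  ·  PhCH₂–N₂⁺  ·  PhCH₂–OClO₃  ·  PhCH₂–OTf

Identical carbon frameworks mean the comparison reduces to leaving-group quality.
The more stable X⁻ (or X) is on its own — i.e. the weaker a base it is — the better a leaving group it makes.
PhCH₂–N₂⁺ loses N₂: no meaningful conjugate acid; N₂ departs as an exceptionally stable neutral molecule
PhCH₂–OTf loses OTf⁻: pKₐ(CF₃SO₃H (triflic acid)) ≈ -14
PhCH₂–OClO₃ loses ClO₄⁻: pKₐ(HClO₄) ≈ -10
PhCH₂–Cl loses Cl⁻: pKₐ(HCl) ≈ -7
PhCH₂–OBz loses PhCOO⁻: pKₐ(C₆H₅COOH) ≈ 4.2

PhCH₂–N₂⁺ > PhCH₂–OTf > PhCH₂–OClO₃ > PhCH₂–Cl > PhCH₂–OBz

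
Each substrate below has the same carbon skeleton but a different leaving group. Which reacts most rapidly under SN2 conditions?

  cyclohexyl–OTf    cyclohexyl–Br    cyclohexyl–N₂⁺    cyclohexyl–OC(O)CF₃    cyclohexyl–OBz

Same R in every case — rank the leaving groups.
Leaving-group ability tracks the stability of the departed species; conjugate-acid pKₐ is the usual yardstick (lower pKₐ → better LG).
cyclohexyl–N₂⁺ loses N₂: no meaningful conjugate acid; N₂ departs as an exceptionally stable neutral molecule
cyclohexyl–OTf loses OTf⁻: pKₐ(CF₃SO₃H (triflic acid)) ≈ -14
cyclohexyl–Br loses Br⁻: pKₐ(HBr) ≈ -9
cyclohexyl–OC(O)CF₃ loses CF₃COO⁻: pKₐ(CF₃COOH) ≈ 0.2
cyclohexyl–OBz loses PhCOO⁻: pKₐ(C₆H₅COOH) ≈ 4.2

cyclohexyl–N₂⁺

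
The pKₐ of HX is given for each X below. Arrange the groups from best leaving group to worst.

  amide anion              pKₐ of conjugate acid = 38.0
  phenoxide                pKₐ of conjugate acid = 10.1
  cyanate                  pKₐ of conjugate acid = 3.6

Lower conjugate-acid pKₐ ⇒ weaker base ⇒ better leaving group.
Sorting by the given values: cyanate (3.6), phenoxide (10.1), amide anion (38.0).

cyanate > phenoxide > amide anion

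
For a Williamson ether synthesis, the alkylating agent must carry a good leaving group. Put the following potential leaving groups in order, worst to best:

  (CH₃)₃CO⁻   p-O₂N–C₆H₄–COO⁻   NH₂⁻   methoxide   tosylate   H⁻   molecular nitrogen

NH₂⁻ < H⁻ < (CH₃)₃CO⁻ < methoxide < p-O₂N–C₆H₄–COO⁻ < tosylate < molecular nitrogen

The more stable X⁻ (or X) is on its own — i.e. the weaker a base it is — the better a leaving group it makes.
molecular nitrogen: no meaningful conjugate acid; N₂ departs as an exceptionally stable neutral molecule
tosylate: pKₐ(p-CH₃C₆H₄SO₃H (TsOH)) ≈ -2.8
p-O₂N–C₆H₄–COO⁻: pKₐ(p-nitrobenzoic acid) ≈ 3.4
methoxide: pKₐ(CH₃OH) ≈ 15.5
(CH₃)₃CO⁻: pKₐ(t-BuOH) ≈ 18
H⁻: pKₐ(H₂) ≈ 36
NH₂⁻: pKₐ(NH₃) ≈ 38
Reversing gives the worst-to-best order requested.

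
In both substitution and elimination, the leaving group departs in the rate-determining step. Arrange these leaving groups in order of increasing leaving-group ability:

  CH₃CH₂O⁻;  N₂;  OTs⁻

The more stable X⁻ (or X) is on its own — i.e. the weaker a base it is — the better a leaving group it makes.
N₂: no meaningful conjugate acid; N₂ departs as an exceptionally stable neutral molecule
OTs⁻: pKₐ(p-CH₃C₆H₄SO₃H (TsOH)) ≈ -2.8
CH₃CH₂O⁻: pKₐ(CH₃CH₂OH) ≈ 16 — strong base; alkoxides do not leave unassisted
Listed from poorest to best leaving group as asked.

CH₃CH₂O⁻ < OTs⁻ < N₂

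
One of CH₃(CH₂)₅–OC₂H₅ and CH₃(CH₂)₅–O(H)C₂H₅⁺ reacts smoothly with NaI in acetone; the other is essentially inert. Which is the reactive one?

CH₃(CH₂)₅–O(H)C₂H₅⁺

From CH₃(CH₂)₅–OC₂H₅ the departing group would be CH₃CH₂O⁻ (pKₐ(CH₃CH₂OH) ≈ 16). Strong base; alkoxides do not leave unassisted.
From CH₃(CH₂)₅–O(H)C₂H₅⁺ the leaving group is R'OH (pKₐ(R'OH₂⁺) ≈ -2.4). Neutral; leaves from a protonated ether (an oxonium ion, R–O(H)R'⁺).
(In practice CH₃(CH₂)₅–O(H)C₂H₅⁺ is made from CH₃(CH₂)₅–OC₂H₅ by protonation with concentrated HBr, allowing neutral ethanol, rather than ethoxide, to depart.)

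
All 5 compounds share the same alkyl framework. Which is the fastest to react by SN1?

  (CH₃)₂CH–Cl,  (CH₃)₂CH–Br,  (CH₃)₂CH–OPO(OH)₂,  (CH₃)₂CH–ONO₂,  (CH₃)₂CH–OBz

(CH₃)₂CH–Br

Same R in every case — rank the leaving groups.
Leaving-group ability tracks the stability of the departed species; conjugate-acid pKₐ is the usual yardstick (lower pKₐ → better LG).
(CH₃)₂CH–Br loses Br⁻: pKₐ(HBr) ≈ -9
(CH₃)₂CH–Cl loses Cl⁻: pKₐ(HCl) ≈ -7
(CH₃)₂CH–ONO₂ loses NO₃⁻: pKₐ(HNO₃) ≈ -1.3
(CH₃)₂CH–OPO(OH)₂ loses H₂PO₄⁻: pKₐ(H₃PO₄) ≈ 2.1
(CH₃)₂CH–OBz loses PhCOO⁻: pKₐ(C₆H₅COOH) ≈ 4.2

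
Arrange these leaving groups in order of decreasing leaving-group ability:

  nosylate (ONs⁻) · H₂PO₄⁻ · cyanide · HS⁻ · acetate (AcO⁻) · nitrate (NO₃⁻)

nosylate (ONs⁻) > nitrate (NO₃⁻) > H₂PO₄⁻ > acetate (AcO⁻) > HS⁻ > cyanide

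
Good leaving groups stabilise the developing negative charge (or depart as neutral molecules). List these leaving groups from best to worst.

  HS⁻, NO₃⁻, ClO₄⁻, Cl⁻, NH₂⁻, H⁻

ClO₄⁻ > Cl⁻ > NO₃⁻ > HS⁻ > H⁻ > NH₂⁻

A good leaving group is a weak base: the lower the pKₐ of its conjugate acid, the more readily it departs.
ClO₄⁻: pKₐ(HClO₄) ≈ -10 — extremely weak base; rarely used for safety reasons
Cl⁻: pKₐ(HCl) ≈ -7
NO₃⁻: pKₐ(HNO₃) ≈ -1.3 — resonance-delocalised over three oxygens
HS⁻: pKₐ(H₂S) ≈ 7
H⁻: pKₐ(H₂) ≈ 36 — extremely strong base; leaves only in special hydride-transfer contexts
NH₂⁻: pKₐ(NH₃) ≈ 38 — extremely strong base; never a leaving group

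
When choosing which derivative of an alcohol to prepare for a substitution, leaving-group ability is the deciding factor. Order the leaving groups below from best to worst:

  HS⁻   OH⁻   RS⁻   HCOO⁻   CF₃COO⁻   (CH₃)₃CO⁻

A good leaving group is a weak base: the lower the pKₐ of its conjugate acid, the more readily it departs.
CF₃COO⁻: pKₐ(CF₃COOH) ≈ 0.2
HCOO⁻: pKₐ(HCOOH) ≈ 3.8
HS⁻: pKₐ(H₂S) ≈ 7
RS⁻: pKₐ(RSH (a thiol)) ≈ 10.5
OH⁻: pKₐ(H₂O) ≈ 15.7
(CH₃)₃CO⁻: pKₐ(t-BuOH) ≈ 18

CF₃COO⁻ > HCOO⁻ > HS⁻ > RS⁻ > OH⁻ > (CH₃)₃CO⁻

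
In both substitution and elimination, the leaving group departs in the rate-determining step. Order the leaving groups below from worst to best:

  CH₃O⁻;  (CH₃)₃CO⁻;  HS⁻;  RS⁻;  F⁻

(CH₃)₃CO⁻ < CH₃O⁻ < RS⁻ < HS⁻ < F⁻

Leaving-group ability tracks the stability of the departed species; conjugate-acid pKₐ is the usual yardstick (lower pKₐ → better LG).
F⁻: pKₐ(HF) ≈ 3.2
HS⁻: pKₐ(H₂S) ≈ 7 — larger and more polarisable than the oxygen analogue
RS⁻: pKₐ(RSH (a thiol)) ≈ 10.5 — moderately basic; rarely leaves without activation
CH₃O⁻: pKₐ(CH₃OH) ≈ 15.5 — strong base; alkoxides do not leave unassisted
(CH₃)₃CO⁻: pKₐ(t-BuOH) ≈ 18 — bulky, strongly basic alkoxide
Listed from poorest to best leaving group as asked.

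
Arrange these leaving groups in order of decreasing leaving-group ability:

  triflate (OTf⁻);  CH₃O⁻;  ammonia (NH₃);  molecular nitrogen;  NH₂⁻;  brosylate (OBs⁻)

A good leaving group is a weak base: the lower the pKₐ of its conjugate acid, the more readily it departs.
molecular nitrogen: no meaningful conjugate acid; N₂ departs as an exceptionally stable neutral molecule
triflate (OTf⁻): pKₐ(CF₃SO₃H (triflic acid)) ≈ -14
brosylate (OBs⁻): pKₐ(p-BrC₆H₄SO₃H) ≈ -2.8
ammonia (NH₃): pKₐ(NH₄⁺) ≈ 9.2 — neutral but moderately basic; leaves from R–NH₃⁺
CH₃O⁻: pKₐ(CH₃OH) ≈ 15.5 — strong base; alkoxides do not leave unassisted
NH₂⁻: pKₐ(NH₃) ≈ 38 — extremely strong base; never a leaving group

molecular nitrogen > triflate (OTf⁻) > brosylate (OBs⁻) > ammonia (NH₃) > CH₃O⁻ > NH₂⁻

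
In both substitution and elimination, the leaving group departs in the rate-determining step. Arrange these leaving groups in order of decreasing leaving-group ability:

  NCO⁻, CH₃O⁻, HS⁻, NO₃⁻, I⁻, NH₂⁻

I⁻: pKₐ(HI) ≈ -10 — large, highly polarisable; very weak base
NO₃⁻: pKₐ(HNO₃) ≈ -1.3 — resonance-delocalised over three oxygens
NCO⁻: pKₐ(HOCN) ≈ 3.5 — resonance between N and O
HS⁻: pKₐ(H₂S) ≈ 7
CH₃O⁻: pKₐ(CH₃OH) ≈ 15.5 — strong base; alkoxides do not leave unassisted
NH₂⁻: pKₐ(NH₃) ≈ 38 — extremely strong base; never a leaving group

I⁻ > NO₃⁻ > NCO⁻ > HS⁻ > CH₃O⁻ > NH₂⁻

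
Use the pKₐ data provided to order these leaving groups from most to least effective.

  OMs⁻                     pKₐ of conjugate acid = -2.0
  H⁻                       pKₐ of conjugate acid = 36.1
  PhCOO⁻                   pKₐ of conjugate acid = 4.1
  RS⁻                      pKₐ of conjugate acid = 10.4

OMs⁻ > PhCOO⁻ > RS⁻ > H⁻

Lower conjugate-acid pKₐ ⇒ weaker base ⇒ better leaving group.
Sorting by the given values: OMs⁻ (-2.0), PhCOO⁻ (4.1), RS⁻ (10.4), H⁻ (36.1).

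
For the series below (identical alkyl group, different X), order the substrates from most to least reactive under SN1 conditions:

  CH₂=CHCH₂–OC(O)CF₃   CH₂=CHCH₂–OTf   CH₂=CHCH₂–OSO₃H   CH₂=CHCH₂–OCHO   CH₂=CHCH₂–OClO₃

Identical carbon frameworks mean the comparison reduces to leaving-group quality.
A good leaving group is a weak base: the lower the pKₐ of its conjugate acid, the more readily it departs.
CH₂=CHCH₂–OTf loses OTf⁻: pKₐ(CF₃SO₃H (triflic acid)) ≈ -14
CH₂=CHCH₂–OClO₃ loses ClO₄⁻: pKₐ(HClO₄) ≈ -10
CH₂=CHCH₂–OSO₃H loses HSO₄⁻: pKₐ(H₂SO₄) ≈ -3
CH₂=CHCH₂–OC(O)CF₃ loses CF₃COO⁻: pKₐ(CF₃COOH) ≈ 0.2
CH₂=CHCH₂–OCHO loses HCOO⁻: pKₐ(HCOOH) ≈ 3.8

CH₂=CHCH₂–OTf > CH₂=CHCH₂–OClO₃ > CH₂=CHCH₂–OSO₃H > CH₂=CHCH₂–OC(O)CF₃ > CH₂=CHCH₂–OCHO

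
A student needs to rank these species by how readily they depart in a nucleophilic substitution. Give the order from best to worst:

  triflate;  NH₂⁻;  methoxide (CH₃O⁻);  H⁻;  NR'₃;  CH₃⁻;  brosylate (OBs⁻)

triflate > brosylate (OBs⁻) > NR'₃ > methoxide (CH₃O⁻) > H⁻ > NH₂⁻ > CH₃⁻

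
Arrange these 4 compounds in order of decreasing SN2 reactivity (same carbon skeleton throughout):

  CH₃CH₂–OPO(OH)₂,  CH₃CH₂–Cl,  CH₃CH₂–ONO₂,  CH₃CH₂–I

CH₃CH₂–I > CH₃CH₂–Cl > CH₃CH₂–ONO₂ > CH₃CH₂–OPO(OH)₂

Same R in every case — rank the leaving groups.
The more stable X⁻ (or X) is on its own — i.e. the weaker a base it is — the better a leaving group it makes.
CH₃CH₂–I loses I⁻: pKₐ(HI) ≈ -10
CH₃CH₂–Cl loses Cl⁻: pKₐ(HCl) ≈ -7
CH₃CH₂–ONO₂ loses NO₃⁻: pKₐ(HNO₃) ≈ -1.3
CH₃CH₂–OPO(OH)₂ loses H₂PO₄⁻: pKₐ(H₃PO₄) ≈ 2.1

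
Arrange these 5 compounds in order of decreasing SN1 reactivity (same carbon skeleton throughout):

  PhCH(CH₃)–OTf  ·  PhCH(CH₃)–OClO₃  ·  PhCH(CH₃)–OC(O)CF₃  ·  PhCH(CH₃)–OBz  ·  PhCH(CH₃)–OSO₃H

PhCH(CH₃)–OTf > PhCH(CH₃)–OClO₃ > PhCH(CH₃)–OSO₃H > PhCH(CH₃)–OC(O)CF₃ > PhCH(CH₃)–OBz

The skeletons are identical, so relative rate is governed entirely by leaving-group ability.
A good leaving group is a weak base: the lower the pKₐ of its conjugate acid, the more readily it departs.
PhCH(CH₃)–OTf loses OTf⁻: pKₐ(CF₃SO₃H (triflic acid)) ≈ -14
PhCH(CH₃)–OClO₃ loses ClO₄⁻: pKₐ(HClO₄) ≈ -10
PhCH(CH₃)–OSO₃H loses HSO₄⁻: pKₐ(H₂SO₄) ≈ -3
PhCH(CH₃)–OC(O)CF₃ loses CF₃COO⁻: pKₐ(CF₃COOH) ≈ 0.2
PhCH(CH₃)–OBz loses PhCOO⁻: pKₐ(C₆H₅COOH) ≈ 4.2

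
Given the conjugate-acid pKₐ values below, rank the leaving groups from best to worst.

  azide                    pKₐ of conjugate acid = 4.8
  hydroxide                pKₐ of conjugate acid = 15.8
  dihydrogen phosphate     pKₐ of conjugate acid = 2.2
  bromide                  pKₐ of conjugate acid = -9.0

bromide > dihydrogen phosphate > azide > hydroxide

Lower conjugate-acid pKₐ ⇒ weaker base ⇒ better leaving group.
Sorting by the given values: bromide (-9.0), dihydrogen phosphate (2.2), azide (4.8), hydroxide (15.8).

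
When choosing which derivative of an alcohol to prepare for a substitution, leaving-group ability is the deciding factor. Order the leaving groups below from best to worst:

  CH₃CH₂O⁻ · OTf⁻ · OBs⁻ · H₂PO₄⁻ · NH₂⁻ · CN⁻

OTf⁻ > OBs⁻ > H₂PO₄⁻ > CN⁻ > CH₃CH₂O⁻ > NH₂⁻

Rank by basicity of the departing species: weakest base leaves most easily.
OTf⁻: pKₐ(CF₃SO₃H (triflic acid)) ≈ -14 — charge spread over three oxygens and a CF₃ group; the premier leaving group in synthesis
OBs⁻: pKₐ(p-BrC₆H₄SO₃H) ≈ -2.8 — arenesulfonate with a p-bromo substituent
H₂PO₄⁻: pKₐ(H₃PO₄) ≈ 2.1
CN⁻: pKₐ(HCN) ≈ 9.2 — sp carbon stabilises the charge somewhat, but still a poor LG
CH₃CH₂O⁻: pKₐ(CH₃CH₂OH) ≈ 16
NH₂⁻: pKₐ(NH₃) ≈ 38 — extremely strong base; never a leaving group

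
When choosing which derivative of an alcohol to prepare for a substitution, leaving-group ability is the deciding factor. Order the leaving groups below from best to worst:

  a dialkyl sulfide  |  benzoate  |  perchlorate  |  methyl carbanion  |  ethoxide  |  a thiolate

A good leaving group is a weak base: the lower the pKₐ of its conjugate acid, the more readily it departs.
perchlorate: pKₐ(HClO₄) ≈ -10
a dialkyl sulfide: pKₐ(R'₂SH⁺) ≈ -7
benzoate: pKₐ(C₆H₅COOH) ≈ 4.2 — aryl carboxylate
a thiolate: pKₐ(RSH (a thiol)) ≈ 10.5 — moderately basic; rarely leaves without activation
ethoxide: pKₐ(CH₃CH₂OH) ≈ 16 — strong base; alkoxides do not leave unassisted
methyl carbanion: pKₐ(CH₄) ≈ 48 — unstabilised carbanion; the worst conceivable leaving group

perchlorate > a dialkyl sulfide > benzoate > a thiolate > ethoxide > methyl carbanion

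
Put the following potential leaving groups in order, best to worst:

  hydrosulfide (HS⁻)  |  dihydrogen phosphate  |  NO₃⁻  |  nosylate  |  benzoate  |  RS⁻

nosylate > NO₃⁻ > dihydrogen phosphate > benzoate > hydrosulfide (HS⁻) > RS⁻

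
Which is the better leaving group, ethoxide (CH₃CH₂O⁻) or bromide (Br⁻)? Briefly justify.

bromide (Br⁻)

bromide (Br⁻) is the better leaving group.
pKₐ(HBr) ≈ -9 versus pKₐ(CH₃CH₂OH) ≈ 16: bromide (Br⁻) is the much weaker base.
Weak base; good leaving group.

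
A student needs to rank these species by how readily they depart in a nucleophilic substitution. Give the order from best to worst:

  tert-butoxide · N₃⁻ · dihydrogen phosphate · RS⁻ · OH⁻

dihydrogen phosphate > N₃⁻ > RS⁻ > OH⁻ > tert-butoxide

Leaving-group ability tracks the stability of the departed species; conjugate-acid pKₐ is the usual yardstick (lower pKₐ → better LG).
dihydrogen phosphate: pKₐ(H₃PO₄) ≈ 2.1
N₃⁻: pKₐ(HN₃) ≈ 4.7
RS⁻: pKₐ(RSH (a thiol)) ≈ 10.5 — moderately basic; rarely leaves without activation
OH⁻: pKₐ(H₂O) ≈ 15.7
tert-butoxide: pKₐ(t-BuOH) ≈ 18 — bulky, strongly basic alkoxide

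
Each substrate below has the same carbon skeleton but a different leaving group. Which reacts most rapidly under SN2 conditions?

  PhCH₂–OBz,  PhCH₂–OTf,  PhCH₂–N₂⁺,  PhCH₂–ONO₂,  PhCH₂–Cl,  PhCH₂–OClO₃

With the same alkyl group throughout, only the leaving group differentiates the rates.
Leaving-group ability tracks the stability of the departed species; conjugate-acid pKₐ is the usual yardstick (lower pKₐ → better LG).
PhCH₂–N₂⁺ loses N₂: no meaningful conjugate acid; N₂ departs as an exceptionally stable neutral molecule
PhCH₂–OTf loses OTf⁻: pKₐ(CF₃SO₃H (triflic acid)) ≈ -14
PhCH₂–OClO₃ loses ClO₄⁻: pKₐ(HClO₄) ≈ -10
PhCH₂–Cl loses Cl⁻: pKₐ(HCl) ≈ -7
PhCH₂–ONO₂ loses NO₃⁻: pKₐ(HNO₃) ≈ -1.3
PhCH₂–OBz loses PhCOO⁻: pKₐ(C₆H₅COOH) ≈ 4.2

PhCH₂–N₂⁺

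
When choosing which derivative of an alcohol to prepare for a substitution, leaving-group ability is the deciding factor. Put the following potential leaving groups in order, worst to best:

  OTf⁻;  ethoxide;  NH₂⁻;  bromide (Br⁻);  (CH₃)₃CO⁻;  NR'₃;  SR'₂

NH₂⁻ < (CH₃)₃CO⁻ < ethoxide < NR'₃ < SR'₂ < bromide (Br⁻) < OTf⁻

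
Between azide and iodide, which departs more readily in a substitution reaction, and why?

iodide

iodide is the better leaving group.
pKₐ(HI) ≈ -10 versus pKₐ(HN₃) ≈ 4.7: iodide is the much weaker base.
Large, highly polarisable; very weak base.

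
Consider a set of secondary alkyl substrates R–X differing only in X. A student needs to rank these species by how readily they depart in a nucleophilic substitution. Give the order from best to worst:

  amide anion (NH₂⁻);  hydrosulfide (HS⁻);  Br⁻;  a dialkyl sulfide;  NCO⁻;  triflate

Rank by basicity of the departing species: weakest base leaves most easily.
triflate: pKₐ(CF₃SO₃H (triflic acid)) ≈ -14
Br⁻: pKₐ(HBr) ≈ -9 — weak base; good leaving group
a dialkyl sulfide: pKₐ(R'₂SH⁺) ≈ -7
NCO⁻: pKₐ(HOCN) ≈ 3.5 — resonance between N and O
hydrosulfide (HS⁻): pKₐ(H₂S) ≈ 7 — larger and more polarisable than the oxygen analogue
amide anion (NH₂⁻): pKₐ(NH₃) ≈ 38 — extremely strong base; never a leaving group

triflate > Br⁻ > a dialkyl sulfide > NCO⁻ > hydrosulfide (HS⁻) > amide anion (NH₂⁻)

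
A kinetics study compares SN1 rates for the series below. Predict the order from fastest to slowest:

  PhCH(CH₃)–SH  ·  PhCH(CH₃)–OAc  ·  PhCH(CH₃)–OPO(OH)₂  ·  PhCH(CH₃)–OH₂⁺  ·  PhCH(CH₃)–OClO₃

PhCH(CH₃)–OClO₃ > PhCH(CH₃)–OH₂⁺ > PhCH(CH₃)–OPO(OH)₂ > PhCH(CH₃)–OAc > PhCH(CH₃)–SH

Same R in every case — rank the leaving groups.
The more stable X⁻ (or X) is on its own — i.e. the weaker a base it is — the better a leaving group it makes.
PhCH(CH₃)–OClO₃ loses ClO₄⁻: pKₐ(HClO₄) ≈ -10
PhCH(CH₃)–OH₂⁺ loses H₂O: pKₐ(H₃O⁺) ≈ -1.7
PhCH(CH₃)–OPO(OH)₂ loses H₂PO₄⁻: pKₐ(H₃PO₄) ≈ 2.1
PhCH(CH₃)–OAc loses AcO⁻: pKₐ(CH₃COOH) ≈ 4.8
PhCH(CH₃)–SH loses HS⁻: pKₐ(H₂S) ≈ 7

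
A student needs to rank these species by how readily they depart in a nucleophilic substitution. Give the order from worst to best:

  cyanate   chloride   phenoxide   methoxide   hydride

hydride < methoxide < phenoxide < cyanate < chloride

Rank by basicity of the departing species: weakest base leaves most easily.
chloride: pKₐ(HCl) ≈ -7
cyanate: pKₐ(HOCN) ≈ 3.5 — resonance between N and O
phenoxide: pKₐ(C₆H₅OH (phenol)) ≈ 10 — resonance into the ring helps, but still a poor LG
methoxide: pKₐ(CH₃OH) ≈ 15.5
hydride: pKₐ(H₂) ≈ 36
Listed from poorest to best leaving group as asked.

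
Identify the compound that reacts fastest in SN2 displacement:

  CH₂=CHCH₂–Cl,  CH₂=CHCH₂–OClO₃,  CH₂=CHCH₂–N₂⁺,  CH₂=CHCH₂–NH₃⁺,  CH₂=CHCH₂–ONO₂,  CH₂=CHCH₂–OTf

CH₂=CHCH₂–N₂⁺

Same R in every case — rank the leaving groups.
Leaving-group ability tracks the stability of the departed species; conjugate-acid pKₐ is the usual yardstick (lower pKₐ → better LG).
CH₂=CHCH₂–N₂⁺ loses N₂: no meaningful conjugate acid; N₂ departs as an exceptionally stable neutral molecule
CH₂=CHCH₂–OTf loses OTf⁻: pKₐ(CF₃SO₃H (triflic acid)) ≈ -14
CH₂=CHCH₂–OClO₃ loses ClO₄⁻: pKₐ(HClO₄) ≈ -10
CH₂=CHCH₂–Cl loses Cl⁻: pKₐ(HCl) ≈ -7
CH₂=CHCH₂–ONO₂ loses NO₃⁻: pKₐ(HNO₃) ≈ -1.3
CH₂=CHCH₂–NH₃⁺ loses NH₃: pKₐ(NH₄⁺) ≈ 9.2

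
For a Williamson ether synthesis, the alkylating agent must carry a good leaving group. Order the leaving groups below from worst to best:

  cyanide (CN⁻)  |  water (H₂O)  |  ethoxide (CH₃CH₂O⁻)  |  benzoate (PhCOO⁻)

Rank by basicity of the departing species: weakest base leaves most easily.
water (H₂O): pKₐ(H₃O⁺) ≈ -1.7 — neutral; leaves from a protonated alcohol (R–OH₂⁺)
benzoate (PhCOO⁻): pKₐ(C₆H₅COOH) ≈ 4.2
cyanide (CN⁻): pKₐ(HCN) ≈ 9.2 — sp carbon stabilises the charge somewhat, but still a poor LG
ethoxide (CH₃CH₂O⁻): pKₐ(CH₃CH₂OH) ≈ 16 — strong base; alkoxides do not leave unassisted
Listed from poorest to best leaving group as asked.

ethoxide (CH₃CH₂O⁻) < cyanide (CN⁻) < benzoate (PhCOO⁻) < water (H₂O)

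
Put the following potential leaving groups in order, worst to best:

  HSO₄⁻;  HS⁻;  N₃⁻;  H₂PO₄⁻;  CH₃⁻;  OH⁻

CH₃⁻ < OH⁻ < HS⁻ < N₃⁻ < H₂PO₄⁻ < HSO₄⁻

Rank by basicity of the departing species: weakest base leaves most easily.
HSO₄⁻: pKₐ(H₂SO₄) ≈ -3
H₂PO₄⁻: pKₐ(H₃PO₄) ≈ 2.1
N₃⁻: pKₐ(HN₃) ≈ 4.7
HS⁻: pKₐ(H₂S) ≈ 7
OH⁻: pKₐ(H₂O) ≈ 15.7
CH₃⁻: pKₐ(CH₄) ≈ 48
Listed from poorest to best leaving group as asked.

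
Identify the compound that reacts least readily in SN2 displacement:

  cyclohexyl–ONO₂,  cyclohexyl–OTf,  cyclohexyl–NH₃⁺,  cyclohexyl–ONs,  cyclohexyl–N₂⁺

Identical carbon frameworks mean the comparison reduces to leaving-group quality.
Rank by basicity of the departing species: weakest base leaves most easily.
cyclohexyl–N₂⁺ loses N₂: no meaningful conjugate acid; N₂ departs as an exceptionally stable neutral molecule
cyclohexyl–OTf loses OTf⁻: pKₐ(CF₃SO₃H (triflic acid)) ≈ -14
cyclohexyl–ONs loses ONs⁻: pKₐ(p-O₂NC₆H₄SO₃H) ≈ -3.5
cyclohexyl–ONO₂ loses NO₃⁻: pKₐ(HNO₃) ≈ -1.3
cyclohexyl–NH₃⁺ loses NH₃: pKₐ(NH₄⁺) ≈ 9.2

cyclohexyl–NH₃⁺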